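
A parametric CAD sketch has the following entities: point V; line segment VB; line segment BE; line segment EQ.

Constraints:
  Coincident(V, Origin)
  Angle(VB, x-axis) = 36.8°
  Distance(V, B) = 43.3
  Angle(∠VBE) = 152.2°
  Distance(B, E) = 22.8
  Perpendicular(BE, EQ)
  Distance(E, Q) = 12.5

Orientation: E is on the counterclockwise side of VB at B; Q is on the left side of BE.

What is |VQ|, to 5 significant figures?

61.585

∠VBE = 152.2°, so BE runs at 36.8° + (180° − 152.2°) = 64.600° from the x-axis; with |BE| = 22.8, E = B + 22.8·(cos 64.600°, sin 64.600°) = (44.451, 46.534). BE is perpendicular to EQ; with |EQ| = 12.5 on the left of BE, Q = E + 12.5·(-0.90334, 0.42894) = (33.160, 51.895). Then |VQ| = |Q − V| = 61.585.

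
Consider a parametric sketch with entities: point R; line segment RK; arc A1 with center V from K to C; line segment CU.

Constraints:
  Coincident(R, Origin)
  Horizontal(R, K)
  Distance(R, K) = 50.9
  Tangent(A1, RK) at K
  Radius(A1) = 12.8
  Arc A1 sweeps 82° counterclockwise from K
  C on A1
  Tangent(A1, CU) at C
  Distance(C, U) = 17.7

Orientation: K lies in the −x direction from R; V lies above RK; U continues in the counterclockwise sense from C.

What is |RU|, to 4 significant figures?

45.76

On A1, K sits at bearing -90° from V; an 82° counterclockwise sweep puts C at bearing -8°, so C = V + 12.8·(cos -8°, sin -8°) = (-38.22, 11.02). A1 meets CU tangentially, so VC is at right angles to CU, so CU runs along (−sin -8°, cos -8°); with |CU| = 17.7, U = (-35.76, 28.55). Then |RU| = |U − R| = 45.76.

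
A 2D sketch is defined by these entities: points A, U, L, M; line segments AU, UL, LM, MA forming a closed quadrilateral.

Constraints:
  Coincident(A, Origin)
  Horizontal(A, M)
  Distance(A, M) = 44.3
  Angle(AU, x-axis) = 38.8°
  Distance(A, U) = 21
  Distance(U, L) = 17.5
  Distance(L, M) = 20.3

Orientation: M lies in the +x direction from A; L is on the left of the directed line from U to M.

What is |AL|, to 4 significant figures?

37.55

A is at the origin; AM is horizontal with |AM| = 44.3 and M in +x, so M = (44.3, 0). AU runs at 38.8° with |AU| = 21.0, so U = (16.37, 13.16). L is determined by |UL| = 17.5 and |LM| = 20.3 together: it lies at the intersection of circle(U, 17.5) and circle(M, 20.3). With |UM| = 30.88, the foot of the radical line on UM is 13.73 from U and the perpendicular offset is √(17.5² − 13.73²) = 10.86. Taking the left-of-UM solution: L = (33.41, 17.13).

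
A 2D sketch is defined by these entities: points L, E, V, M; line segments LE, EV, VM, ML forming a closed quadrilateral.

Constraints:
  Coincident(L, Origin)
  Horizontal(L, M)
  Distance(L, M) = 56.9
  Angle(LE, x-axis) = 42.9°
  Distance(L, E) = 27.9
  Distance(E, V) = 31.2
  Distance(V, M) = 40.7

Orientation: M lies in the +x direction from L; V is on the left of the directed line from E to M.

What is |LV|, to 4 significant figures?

59.07

Checks: |EV| = 31.20 ✓; |VM| = 40.70 ✓.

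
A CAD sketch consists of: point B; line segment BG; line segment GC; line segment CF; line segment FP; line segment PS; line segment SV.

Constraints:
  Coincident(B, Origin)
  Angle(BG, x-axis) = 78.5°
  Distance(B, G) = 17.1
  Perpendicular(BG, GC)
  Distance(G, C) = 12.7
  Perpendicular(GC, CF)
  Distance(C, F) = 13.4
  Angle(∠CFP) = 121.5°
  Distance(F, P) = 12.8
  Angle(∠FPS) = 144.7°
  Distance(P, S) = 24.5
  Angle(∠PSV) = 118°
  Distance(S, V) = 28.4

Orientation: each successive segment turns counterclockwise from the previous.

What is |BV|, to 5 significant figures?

42.176

B is at the origin; BG runs at 78.5° with length 17.1, so G = (3.4092, 16.757). BG is perpendicular to GC, so GC runs at 168.50°; with |GC| = 12.7, C = (-9.0359, 19.289). GC is perpendicular to CF, so CF runs at -101.50°; with |CF| = 13.4, F = (-11.707, 6.1577). ∠CFP = 121.5° gives FP at -43.000° from the x-axis; with |FP| = 12.8, P = (-2.3461, -2.5719). ∠FPS = 144.7° gives PS at -7.7000° from the x-axis; with |PS| = 24.5, S = (21.933, -5.8545). ∠PSV = 118.0° gives SV at 54.300° from the x-axis; with |SV| = 28.4, V = (38.506, 17.209). Then |BV| = |V − B| = 42.176.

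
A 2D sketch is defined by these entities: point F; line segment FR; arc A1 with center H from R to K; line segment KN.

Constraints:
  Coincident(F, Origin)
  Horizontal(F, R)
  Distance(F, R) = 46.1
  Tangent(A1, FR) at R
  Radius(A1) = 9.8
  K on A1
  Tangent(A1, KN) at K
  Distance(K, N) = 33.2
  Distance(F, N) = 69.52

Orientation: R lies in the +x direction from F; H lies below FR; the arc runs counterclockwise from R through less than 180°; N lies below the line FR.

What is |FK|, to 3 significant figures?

40.4

Checks: |HK| = 9.800 ✓; ∠(HK, KN) = 90.00° ✓; |KN| = 33.20 ✓; |FN| = 69.52 ✓.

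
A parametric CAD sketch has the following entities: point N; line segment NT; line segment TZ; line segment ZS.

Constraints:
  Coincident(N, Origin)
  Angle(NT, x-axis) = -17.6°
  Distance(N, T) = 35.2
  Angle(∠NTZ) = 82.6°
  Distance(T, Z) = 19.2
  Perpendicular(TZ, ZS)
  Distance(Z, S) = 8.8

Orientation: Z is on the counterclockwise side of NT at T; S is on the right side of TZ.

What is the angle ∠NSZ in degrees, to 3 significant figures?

18.5°

N is at the origin; NT runs at -17.6° with length 35.2, so T = 35.2·(cos -17.6°, sin -17.6°) = (33.6, -10.6). ∠NTZ = 82.6°, so TZ runs at -17.6° + (180° − 82.6°) = 79.8° from the x-axis; with |TZ| = 19.2, Z = T + 19.2·(cos 79.8°, sin 79.8°) = (37.0, 8.25). TZ is perpendicular to ZS; with |ZS| = 8.8 on the right of TZ, S = Z + 8.8·(0.984, -0.177) = (45.6, 6.69). Then cos ∠NSZ = SN·SZ / (|SN||SZ|), giving 18.5°.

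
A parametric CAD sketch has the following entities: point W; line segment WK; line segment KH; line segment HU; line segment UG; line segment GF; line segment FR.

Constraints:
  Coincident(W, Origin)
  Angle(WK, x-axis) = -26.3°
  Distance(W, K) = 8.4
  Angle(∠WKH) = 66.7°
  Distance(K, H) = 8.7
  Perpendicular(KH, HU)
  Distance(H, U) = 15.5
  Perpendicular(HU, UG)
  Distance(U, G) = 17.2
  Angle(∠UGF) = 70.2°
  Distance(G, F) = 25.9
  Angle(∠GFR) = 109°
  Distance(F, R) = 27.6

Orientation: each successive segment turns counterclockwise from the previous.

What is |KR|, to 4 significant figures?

29.13

W is at the origin; WK runs at -26.3° with length 8.4, so K = (7.530, -3.722). ∠WKH = 66.7° gives KH at 87.00° from the x-axis; with |KH| = 8.7, H = (7.986, 4.966). KH is perpendicular to HU, so HU runs at 177.0°; with |HU| = 15.5, U = (-7.493, 5.777). The perpendicularity gives UG at right angles to HU, so UG runs at -93.00°; with |UG| = 17.2, G = (-8.393, -11.40). ∠UGF = 70.2° gives GF at 16.80° from the x-axis; with |GF| = 25.9, F = (16.40, -3.913). ∠GFR = 109.0° gives FR at 87.80° from the x-axis; with |FR| = 27.6, R = (17.46, 23.67). Then |KR| = |R − K| = 29.13.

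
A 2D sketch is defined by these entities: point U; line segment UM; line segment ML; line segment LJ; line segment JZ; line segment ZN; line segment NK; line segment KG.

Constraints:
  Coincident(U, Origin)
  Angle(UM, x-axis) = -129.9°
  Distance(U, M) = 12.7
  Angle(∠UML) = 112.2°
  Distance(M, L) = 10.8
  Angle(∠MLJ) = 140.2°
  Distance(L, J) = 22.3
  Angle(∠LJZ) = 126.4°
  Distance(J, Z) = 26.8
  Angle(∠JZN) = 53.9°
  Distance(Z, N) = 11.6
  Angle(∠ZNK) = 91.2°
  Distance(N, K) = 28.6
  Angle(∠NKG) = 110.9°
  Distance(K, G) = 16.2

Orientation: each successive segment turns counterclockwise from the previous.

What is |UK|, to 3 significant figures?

39.9

U is at the origin; UM runs at -129.9° with length 12.7, so M = (-8.15, -9.74). ∠UML = 112.2° gives ML at -62.1° from the x-axis; with |ML| = 10.8, L = (-3.09, -19.3). ∠MLJ = 140.2° gives LJ at -22.3° from the x-axis; with |LJ| = 22.3, J = (17.5, -27.7). ∠LJZ = 126.4° gives JZ at 31.3° from the x-axis; with |JZ| = 26.8, Z = (40.4, -13.8). ∠JZN = 53.9° gives ZN at 157° from the x-axis; with |ZN| = 11.6, N = (29.7, -9.37). ∠ZNK = 91.2° gives NK at -114° from the x-axis; with |NK| = 28.6, K = (18.2, -35.5). Then |UK| = |K − U| = 39.9.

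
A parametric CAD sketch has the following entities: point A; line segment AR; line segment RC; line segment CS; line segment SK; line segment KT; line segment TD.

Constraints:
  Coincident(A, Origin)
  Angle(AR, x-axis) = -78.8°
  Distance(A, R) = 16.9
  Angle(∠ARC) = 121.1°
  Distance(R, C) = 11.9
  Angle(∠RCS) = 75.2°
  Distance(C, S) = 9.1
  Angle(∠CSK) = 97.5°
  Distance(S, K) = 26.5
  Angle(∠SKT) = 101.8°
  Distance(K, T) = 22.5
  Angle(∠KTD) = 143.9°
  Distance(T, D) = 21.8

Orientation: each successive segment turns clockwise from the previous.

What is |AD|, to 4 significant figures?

50.07

A is at the origin; AR runs at -78.8° with length 16.9, so R = (3.283, -16.58). ∠ARC = 121.1° gives RC at -137.7° from the x-axis; with |RC| = 11.9, C = (-5.519, -24.59). ∠RCS = 75.2° gives CS at 117.5° from the x-axis; with |CS| = 9.1, S = (-9.721, -16.52). ∠CSK = 97.5° gives SK at 35.00° from the x-axis; with |SK| = 26.5, K = (11.99, -1.315). ∠SKT = 101.8° gives KT at -43.20° from the x-axis; with |KT| = 22.5, T = (28.39, -16.72). ∠KTD = 143.9° gives TD at -79.30° from the x-axis; with |TD| = 21.8, D = (32.44, -38.14). Then |AD| = |D − A| = 50.07.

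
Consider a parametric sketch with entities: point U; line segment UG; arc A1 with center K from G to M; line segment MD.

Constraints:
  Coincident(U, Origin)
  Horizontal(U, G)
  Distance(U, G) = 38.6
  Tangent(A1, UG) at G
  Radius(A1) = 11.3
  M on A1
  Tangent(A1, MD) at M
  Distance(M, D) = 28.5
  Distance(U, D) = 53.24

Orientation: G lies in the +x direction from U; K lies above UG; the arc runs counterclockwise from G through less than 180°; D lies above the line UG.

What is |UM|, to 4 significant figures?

51.21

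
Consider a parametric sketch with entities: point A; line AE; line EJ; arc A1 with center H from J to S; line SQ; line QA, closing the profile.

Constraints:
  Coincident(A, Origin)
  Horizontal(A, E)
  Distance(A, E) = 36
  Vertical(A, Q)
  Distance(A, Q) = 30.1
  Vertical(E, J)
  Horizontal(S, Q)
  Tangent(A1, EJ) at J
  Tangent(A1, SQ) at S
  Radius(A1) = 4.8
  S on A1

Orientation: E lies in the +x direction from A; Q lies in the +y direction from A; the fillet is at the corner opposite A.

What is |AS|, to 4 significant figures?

43.35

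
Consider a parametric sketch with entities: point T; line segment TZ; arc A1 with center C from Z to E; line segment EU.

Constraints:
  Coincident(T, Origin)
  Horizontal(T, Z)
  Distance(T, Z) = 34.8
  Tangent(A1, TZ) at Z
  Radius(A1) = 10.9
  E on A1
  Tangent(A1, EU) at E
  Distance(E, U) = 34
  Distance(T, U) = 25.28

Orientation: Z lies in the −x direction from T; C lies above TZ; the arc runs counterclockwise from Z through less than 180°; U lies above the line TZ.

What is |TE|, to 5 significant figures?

27.729

Checks: |CE| = 10.90 ✓; ∠(CE, EU) = 90.00° ✓; |EU| = 34.00 ✓; |TU| = 25.28 ✓.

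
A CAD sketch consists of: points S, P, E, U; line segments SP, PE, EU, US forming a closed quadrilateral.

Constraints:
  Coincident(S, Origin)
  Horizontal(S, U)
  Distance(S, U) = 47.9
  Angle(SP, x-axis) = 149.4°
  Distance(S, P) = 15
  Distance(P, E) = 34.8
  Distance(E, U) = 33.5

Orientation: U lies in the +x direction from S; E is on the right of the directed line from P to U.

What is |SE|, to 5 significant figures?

19.820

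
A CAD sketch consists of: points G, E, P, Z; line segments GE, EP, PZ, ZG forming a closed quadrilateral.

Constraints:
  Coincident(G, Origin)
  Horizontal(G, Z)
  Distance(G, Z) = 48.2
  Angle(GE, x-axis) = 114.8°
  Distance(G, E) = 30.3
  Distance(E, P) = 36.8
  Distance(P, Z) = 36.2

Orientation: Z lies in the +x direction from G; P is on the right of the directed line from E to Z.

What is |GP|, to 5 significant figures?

12.003

Checks: |EP| = 36.80 ✓; |PZ| = 36.20 ✓.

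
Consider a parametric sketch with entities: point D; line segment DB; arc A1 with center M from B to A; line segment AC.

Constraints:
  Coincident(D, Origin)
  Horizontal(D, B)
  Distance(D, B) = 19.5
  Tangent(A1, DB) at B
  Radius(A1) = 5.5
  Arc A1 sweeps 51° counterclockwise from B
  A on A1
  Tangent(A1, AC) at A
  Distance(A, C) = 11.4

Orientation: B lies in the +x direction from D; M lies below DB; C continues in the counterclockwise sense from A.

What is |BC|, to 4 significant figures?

15.81

D is at the origin; D and B share the same y with |DB| = 19.5 and B on the +x side, so B = (19.50, 0.000). The tangent condition forces MB to be normal to DB, so M = B + (0, -5.5) = (19.50, -5.500). On A1, B sits at bearing 90° from M; a 51° counterclockwise sweep puts A at bearing 141°, so A = M + 5.5·(cos 141°, sin 141°) = (15.23, -2.039). Tangency of A1 to AC means the radius MA is perpendicular to AC, so AC runs along (−sin 141°, cos 141°); with |AC| = 11.4, C = (8.051, -10.90). Then |BC| = |C − B| = 15.81.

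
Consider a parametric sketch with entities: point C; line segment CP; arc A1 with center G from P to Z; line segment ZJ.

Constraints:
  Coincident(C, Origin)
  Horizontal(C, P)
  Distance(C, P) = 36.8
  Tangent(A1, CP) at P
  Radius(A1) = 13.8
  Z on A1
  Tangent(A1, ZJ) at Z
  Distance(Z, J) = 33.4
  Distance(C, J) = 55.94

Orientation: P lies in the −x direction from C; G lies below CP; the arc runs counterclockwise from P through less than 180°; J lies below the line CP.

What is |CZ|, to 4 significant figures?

52.66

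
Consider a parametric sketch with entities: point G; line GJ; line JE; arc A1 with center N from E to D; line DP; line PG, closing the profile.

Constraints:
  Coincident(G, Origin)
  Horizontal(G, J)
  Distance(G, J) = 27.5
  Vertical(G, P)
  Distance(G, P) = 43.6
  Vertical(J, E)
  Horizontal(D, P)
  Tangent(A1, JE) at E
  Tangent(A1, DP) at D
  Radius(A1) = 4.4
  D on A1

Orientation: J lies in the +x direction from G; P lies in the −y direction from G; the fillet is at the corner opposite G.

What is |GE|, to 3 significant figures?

47.9

The virtual corner opposite G is at (27.5, -43.6). Since A1 is tangent to JE there, NE ⟂ JE and the tangent condition forces ND to be normal to DP, with radius 4.4, so the center N sits 4.4 in from both sides at N = (23.1, -39.2). That places the tangent points at E = (27.5, -39.2) on JE and D = (23.1, -43.6) on DP. Then |GE| = |E − G| = 47.9.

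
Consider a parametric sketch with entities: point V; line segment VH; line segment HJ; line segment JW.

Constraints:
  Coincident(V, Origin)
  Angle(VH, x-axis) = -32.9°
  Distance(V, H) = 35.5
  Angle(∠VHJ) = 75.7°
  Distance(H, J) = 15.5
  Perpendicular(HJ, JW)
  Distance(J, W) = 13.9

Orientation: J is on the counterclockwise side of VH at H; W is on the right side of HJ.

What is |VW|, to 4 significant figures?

48.77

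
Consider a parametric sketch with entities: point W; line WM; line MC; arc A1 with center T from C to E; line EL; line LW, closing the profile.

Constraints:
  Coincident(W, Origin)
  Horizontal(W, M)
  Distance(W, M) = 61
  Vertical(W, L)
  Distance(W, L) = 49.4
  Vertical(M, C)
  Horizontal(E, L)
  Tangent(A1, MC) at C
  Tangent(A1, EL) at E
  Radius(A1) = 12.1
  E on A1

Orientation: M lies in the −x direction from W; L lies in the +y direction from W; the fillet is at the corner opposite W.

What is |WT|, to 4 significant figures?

61.50

W is at the origin; WM is horizontal with |WM| = 61.0 and M on the −x side, so M = (-61.00, 0.000). WL is vertical with |WL| = 49.4 and L on the +y side, so L = (0.000, 49.40). The virtual corner opposite W is at (-61.00, 49.40). Since A1 is tangent to MC there, TC ⟂ MC and tangency of A1 to EL means the radius TE is perpendicular to EL, with radius 12.1, so the center T sits 12.1 in from both sides at T = (-48.90, 37.30). Then |WT| = |T − W| = 61.50.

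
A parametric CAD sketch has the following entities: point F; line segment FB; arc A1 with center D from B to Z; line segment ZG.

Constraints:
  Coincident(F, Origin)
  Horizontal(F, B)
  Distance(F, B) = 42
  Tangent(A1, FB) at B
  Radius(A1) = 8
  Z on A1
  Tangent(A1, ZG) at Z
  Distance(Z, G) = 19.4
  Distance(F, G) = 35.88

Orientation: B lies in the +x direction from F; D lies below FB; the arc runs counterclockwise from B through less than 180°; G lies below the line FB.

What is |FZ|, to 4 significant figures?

34.93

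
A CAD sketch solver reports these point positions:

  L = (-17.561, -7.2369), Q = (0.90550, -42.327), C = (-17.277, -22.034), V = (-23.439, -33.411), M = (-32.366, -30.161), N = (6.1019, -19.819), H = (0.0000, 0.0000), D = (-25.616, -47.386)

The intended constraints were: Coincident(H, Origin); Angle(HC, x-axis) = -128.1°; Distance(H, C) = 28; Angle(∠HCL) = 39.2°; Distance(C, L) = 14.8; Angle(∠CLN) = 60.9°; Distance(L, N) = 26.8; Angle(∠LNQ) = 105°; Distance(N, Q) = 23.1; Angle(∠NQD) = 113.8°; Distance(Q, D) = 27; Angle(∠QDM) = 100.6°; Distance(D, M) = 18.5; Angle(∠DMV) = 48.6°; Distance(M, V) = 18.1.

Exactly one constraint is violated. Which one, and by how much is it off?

Distance(M, V) = 18.1 — off by 8.60.

H = (0.00, 0.00) ✓; HC at -128.1° ✓; |HC| = 28.00 ✓; ∠HCL = 39.20° ✓; |CL| = 14.80 ✓; ∠CLN = 60.90° ✓; |LN| = 26.80 ✓; ∠LNQ = 105.0° ✓; |NQ| = 23.10 ✓; ∠NQD = 113.8° ✓; |QD| = 27.00 ✓; ∠QDM = 100.6° ✓; |DM| = 18.50 ✓; ∠DMV = 48.60° ✓; |MV| = 9.500 ✗.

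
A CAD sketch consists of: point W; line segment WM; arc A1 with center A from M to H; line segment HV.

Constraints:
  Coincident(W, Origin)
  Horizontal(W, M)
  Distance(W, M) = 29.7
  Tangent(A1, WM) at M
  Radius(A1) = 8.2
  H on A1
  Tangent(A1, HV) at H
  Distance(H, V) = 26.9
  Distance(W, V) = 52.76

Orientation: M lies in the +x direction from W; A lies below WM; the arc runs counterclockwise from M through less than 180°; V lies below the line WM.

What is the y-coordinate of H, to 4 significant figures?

-13.31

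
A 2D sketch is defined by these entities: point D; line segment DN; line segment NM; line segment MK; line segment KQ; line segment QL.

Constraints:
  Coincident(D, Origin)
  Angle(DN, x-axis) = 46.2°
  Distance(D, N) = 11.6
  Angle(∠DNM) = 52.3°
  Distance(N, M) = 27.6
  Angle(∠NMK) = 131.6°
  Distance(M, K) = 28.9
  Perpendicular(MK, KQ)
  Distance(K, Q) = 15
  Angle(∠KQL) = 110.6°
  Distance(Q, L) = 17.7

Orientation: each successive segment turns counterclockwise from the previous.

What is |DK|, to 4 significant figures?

41.60

D is at the origin; DN runs at 46.2° with length 11.6, so N = (8.029, 8.372). ∠DNM = 52.3° gives NM at 173.9° from the x-axis; with |NM| = 27.6, M = (-19.41, 11.31). ∠NMK = 131.6° gives MK at -137.7° from the x-axis; with |MK| = 28.9, K = (-40.79, -8.145). Then |DK| = |K − D| = 41.60.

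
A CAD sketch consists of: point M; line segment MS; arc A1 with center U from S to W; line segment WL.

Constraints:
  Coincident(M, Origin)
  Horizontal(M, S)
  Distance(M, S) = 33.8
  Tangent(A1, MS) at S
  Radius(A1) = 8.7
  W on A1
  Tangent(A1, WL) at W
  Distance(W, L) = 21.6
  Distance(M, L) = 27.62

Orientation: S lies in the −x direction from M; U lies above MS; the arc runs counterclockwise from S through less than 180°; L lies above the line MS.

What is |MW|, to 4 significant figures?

26.64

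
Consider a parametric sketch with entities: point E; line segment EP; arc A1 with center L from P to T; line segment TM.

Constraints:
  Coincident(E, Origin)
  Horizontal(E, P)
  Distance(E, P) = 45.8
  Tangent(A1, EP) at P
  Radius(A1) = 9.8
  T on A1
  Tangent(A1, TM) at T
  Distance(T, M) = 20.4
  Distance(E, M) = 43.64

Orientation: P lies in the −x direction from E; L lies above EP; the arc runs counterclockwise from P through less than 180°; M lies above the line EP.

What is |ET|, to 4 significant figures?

37.06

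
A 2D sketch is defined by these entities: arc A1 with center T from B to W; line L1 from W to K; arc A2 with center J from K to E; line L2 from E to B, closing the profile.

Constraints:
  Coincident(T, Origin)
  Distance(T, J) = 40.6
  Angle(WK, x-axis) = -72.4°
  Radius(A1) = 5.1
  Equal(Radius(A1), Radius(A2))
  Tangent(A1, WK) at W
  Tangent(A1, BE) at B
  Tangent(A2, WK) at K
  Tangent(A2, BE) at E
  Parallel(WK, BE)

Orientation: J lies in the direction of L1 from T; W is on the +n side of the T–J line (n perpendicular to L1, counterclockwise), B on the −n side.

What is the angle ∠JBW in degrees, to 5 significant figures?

82.840°

The slot axis is L1's direction at -72.4°, so u = (cos -72.4°, sin -72.4°) = (0.30237, -0.95319) and n = (−sin -72.4°, cos -72.4°) = (0.95319, 0.30237). T is at the origin and J lies 40.6 along u from T, so J = 40.6·u = (12.276, -38.700). Tangency of A1 to both parallel lines with radius 5.1 puts W and B at T ± 5.1·n: W = (4.8613, 1.5421), B = (-4.8613, -1.5421). Then cos ∠JBW = BJ·BW / (|BJ||BW|), giving 82.840°.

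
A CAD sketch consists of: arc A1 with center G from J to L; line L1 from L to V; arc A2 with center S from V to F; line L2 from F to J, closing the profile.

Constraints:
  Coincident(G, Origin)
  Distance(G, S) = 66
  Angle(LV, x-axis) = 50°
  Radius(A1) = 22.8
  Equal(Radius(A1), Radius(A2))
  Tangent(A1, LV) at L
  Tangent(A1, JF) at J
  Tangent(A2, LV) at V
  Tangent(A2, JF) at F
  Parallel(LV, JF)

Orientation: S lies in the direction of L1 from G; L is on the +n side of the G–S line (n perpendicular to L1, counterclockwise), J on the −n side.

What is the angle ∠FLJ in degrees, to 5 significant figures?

55.359°

Tangency of A1 to both parallel lines with radius 22.8 puts L and J at G ± 22.8·n: L = (-17.466, 14.656), J = (17.466, -14.656). Equal radii place V and F the same way about S: V = S + 22.8·n = (24.958, 65.214), F = S − 22.8·n = (59.890, 35.903). Then cos ∠FLJ = LF·LJ / (|LF||LJ|), giving 55.359°.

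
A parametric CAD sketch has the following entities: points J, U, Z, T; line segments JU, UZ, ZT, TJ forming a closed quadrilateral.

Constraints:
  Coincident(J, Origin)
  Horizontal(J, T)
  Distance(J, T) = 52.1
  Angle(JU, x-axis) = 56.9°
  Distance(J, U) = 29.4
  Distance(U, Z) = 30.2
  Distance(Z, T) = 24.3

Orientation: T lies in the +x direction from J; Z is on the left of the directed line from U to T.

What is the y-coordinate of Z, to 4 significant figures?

23.58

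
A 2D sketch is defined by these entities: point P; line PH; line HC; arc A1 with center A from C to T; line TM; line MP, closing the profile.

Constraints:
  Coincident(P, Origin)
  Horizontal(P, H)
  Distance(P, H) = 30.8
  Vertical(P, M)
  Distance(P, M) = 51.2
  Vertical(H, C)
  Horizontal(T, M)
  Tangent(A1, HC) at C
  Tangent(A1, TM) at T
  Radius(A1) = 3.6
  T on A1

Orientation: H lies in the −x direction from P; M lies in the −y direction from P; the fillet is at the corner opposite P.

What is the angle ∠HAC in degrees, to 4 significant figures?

85.67°

The virtual corner opposite P is at (-30.80, -51.20). Since A1 is tangent to HC there, AC ⟂ HC and A1 meets TM tangentially, so AT is at right angles to TM, with radius 3.6, so the center A sits 3.6 in from both sides at A = (-27.20, -47.60). That places the tangent points at C = (-30.80, -47.60) on HC and T = (-27.20, -51.20) on TM. Then cos ∠HAC = AH·AC / (|AH||AC|), giving 85.67°.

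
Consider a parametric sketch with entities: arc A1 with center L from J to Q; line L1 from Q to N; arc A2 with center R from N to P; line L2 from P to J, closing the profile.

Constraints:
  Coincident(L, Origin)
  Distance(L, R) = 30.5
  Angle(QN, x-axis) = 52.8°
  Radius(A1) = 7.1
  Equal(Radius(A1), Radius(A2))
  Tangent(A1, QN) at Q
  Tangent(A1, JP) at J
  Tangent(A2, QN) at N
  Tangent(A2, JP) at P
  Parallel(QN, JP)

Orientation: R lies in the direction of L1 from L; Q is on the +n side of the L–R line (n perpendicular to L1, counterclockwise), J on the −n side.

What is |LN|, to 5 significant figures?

31.315

Tangency of A1 to both parallel lines with radius 7.1 puts Q and J at L ± 7.1·n: Q = (-5.6554, 4.2927), J = (5.6554, -4.2927). Equal radii place N and P the same way about R: N = R + 7.1·n = (12.785, 28.587), P = R − 7.1·n = (24.096, 20.002). Then |LN| = |N − L| = 31.315.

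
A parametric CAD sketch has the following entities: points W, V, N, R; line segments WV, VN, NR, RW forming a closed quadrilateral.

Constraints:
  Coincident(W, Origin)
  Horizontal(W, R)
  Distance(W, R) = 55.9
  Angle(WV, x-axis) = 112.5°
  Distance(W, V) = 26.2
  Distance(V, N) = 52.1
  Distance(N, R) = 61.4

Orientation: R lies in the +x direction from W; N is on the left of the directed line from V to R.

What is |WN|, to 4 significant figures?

64.21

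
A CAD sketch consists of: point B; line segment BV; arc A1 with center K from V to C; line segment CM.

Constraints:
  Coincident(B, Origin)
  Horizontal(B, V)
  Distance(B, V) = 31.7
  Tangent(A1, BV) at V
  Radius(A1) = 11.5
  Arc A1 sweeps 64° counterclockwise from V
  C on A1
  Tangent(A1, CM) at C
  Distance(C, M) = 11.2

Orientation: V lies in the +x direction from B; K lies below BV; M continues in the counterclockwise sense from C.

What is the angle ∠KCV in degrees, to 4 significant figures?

58.00°

B is at the origin; B and V share the same y with |BV| = 31.7 and V on the +x side, so V = (31.70, 0.000). Tangency of A1 to BV means the radius KV is perpendicular to BV, so K = V + (0, -11.5) = (31.70, -11.50). On A1, V sits at bearing 90° from K; a 64° counterclockwise sweep puts C at bearing 154°, so C = K + 11.5·(cos 154°, sin 154°) = (21.36, -6.459). Then cos ∠KCV = CK·CV / (|CK||CV|), giving 58.00°.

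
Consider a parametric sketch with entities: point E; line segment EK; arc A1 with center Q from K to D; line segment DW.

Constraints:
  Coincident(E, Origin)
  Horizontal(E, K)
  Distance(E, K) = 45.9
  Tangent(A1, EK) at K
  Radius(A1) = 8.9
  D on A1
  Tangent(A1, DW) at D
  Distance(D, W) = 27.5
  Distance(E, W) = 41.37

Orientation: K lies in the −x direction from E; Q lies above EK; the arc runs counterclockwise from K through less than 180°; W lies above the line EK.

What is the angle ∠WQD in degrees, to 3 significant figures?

72.1°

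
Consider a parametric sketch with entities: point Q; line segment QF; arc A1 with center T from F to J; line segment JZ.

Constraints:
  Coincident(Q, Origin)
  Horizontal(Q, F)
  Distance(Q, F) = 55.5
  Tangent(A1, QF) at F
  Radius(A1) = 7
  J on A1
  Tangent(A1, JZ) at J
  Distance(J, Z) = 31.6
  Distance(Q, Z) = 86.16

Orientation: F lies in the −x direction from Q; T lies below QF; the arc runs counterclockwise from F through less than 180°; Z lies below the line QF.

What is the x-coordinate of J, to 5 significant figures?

-60.532

Q is at the origin; QF is horizontal with |QF| = 55.5 and F on the −x side, so F = (-55.500, 0.0000). Since A1 is tangent to QF there, TF ⟂ QF, so T = F + (0, -7) = (-55.500, -7.0000). Since TJ ⟂ JZ (tangency), |TZ| = √(7.0² + 31.6²) = 32.366 regardless of where J sits on A1. So Z lies on both circle(Q, 86.16) and circle(T, 32.366); the below-QF intersection is Z = (-82.498, -24.851). J is the foot of the tangent from Z: J = (-60.532, -2.1340).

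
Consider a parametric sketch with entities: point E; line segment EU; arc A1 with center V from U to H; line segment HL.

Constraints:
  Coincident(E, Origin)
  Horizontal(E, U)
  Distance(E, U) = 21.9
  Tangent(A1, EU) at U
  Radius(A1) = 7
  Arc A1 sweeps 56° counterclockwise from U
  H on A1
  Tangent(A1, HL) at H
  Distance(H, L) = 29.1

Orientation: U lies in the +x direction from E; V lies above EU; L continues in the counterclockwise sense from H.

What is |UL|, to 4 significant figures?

35.04

On A1, U sits at bearing -90° from V; a 56° counterclockwise sweep puts H at bearing -34°, so H = V + 7.0·(cos -34°, sin -34°) = (27.70, 3.086). The tangent condition forces VH to be normal to HL, so HL runs along (−sin -34°, cos -34°); with |HL| = 29.1, L = (43.98, 27.21). Then |UL| = |L − U| = 35.04.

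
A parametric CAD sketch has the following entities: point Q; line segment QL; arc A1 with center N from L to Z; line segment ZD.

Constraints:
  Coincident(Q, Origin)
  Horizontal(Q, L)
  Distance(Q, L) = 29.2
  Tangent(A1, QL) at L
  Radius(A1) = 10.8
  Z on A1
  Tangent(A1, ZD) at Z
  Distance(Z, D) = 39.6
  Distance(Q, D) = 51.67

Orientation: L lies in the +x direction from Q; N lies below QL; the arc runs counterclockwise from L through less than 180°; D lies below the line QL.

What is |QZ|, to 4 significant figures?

20.93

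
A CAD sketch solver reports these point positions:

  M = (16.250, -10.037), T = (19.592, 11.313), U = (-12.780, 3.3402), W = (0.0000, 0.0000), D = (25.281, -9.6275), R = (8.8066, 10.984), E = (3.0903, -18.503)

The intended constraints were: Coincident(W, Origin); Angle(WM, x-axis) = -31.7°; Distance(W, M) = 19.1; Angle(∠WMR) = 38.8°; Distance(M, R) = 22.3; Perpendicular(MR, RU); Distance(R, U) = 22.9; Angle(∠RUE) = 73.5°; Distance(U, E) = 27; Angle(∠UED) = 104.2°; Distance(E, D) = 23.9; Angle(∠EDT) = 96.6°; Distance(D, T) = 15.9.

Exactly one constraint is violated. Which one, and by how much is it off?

Distance(D, T) = 15.9 — off by 5.80.

W = (0.00, 0.00) ✓; WM at -31.70° ✓; |WM| = 19.10 ✓; ∠WMR = 38.80° ✓; |MR| = 22.30 ✓; ∠(MR, RU) = 90.00° ✓; |RU| = 22.90 ✓; ∠RUE = 73.50° ✓; |UE| = 27.00 ✓; ∠UED = 104.2° ✓; |ED| = 23.90 ✓; ∠EDT = 96.60° ✓; |DT| = 21.70 ✗.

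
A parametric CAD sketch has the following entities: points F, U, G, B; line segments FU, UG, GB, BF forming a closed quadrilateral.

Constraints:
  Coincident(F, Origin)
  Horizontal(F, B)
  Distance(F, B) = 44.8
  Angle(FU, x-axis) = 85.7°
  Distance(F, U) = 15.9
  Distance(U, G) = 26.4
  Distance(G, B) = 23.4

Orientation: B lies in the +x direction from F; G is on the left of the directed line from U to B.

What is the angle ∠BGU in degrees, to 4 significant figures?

137.3°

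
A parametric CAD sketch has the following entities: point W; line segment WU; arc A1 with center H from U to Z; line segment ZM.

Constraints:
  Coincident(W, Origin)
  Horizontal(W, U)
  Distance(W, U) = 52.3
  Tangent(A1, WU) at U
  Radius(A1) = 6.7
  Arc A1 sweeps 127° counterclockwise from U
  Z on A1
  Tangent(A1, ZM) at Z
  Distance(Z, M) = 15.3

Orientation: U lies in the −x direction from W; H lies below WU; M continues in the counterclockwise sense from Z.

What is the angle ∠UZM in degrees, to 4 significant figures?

116.5°

On A1, U sits at bearing 90° from H; a 127° counterclockwise sweep puts Z at bearing 217°, so Z = H + 6.7·(cos 217°, sin 217°) = (-57.65, -10.73). Since A1 is tangent to ZM there, HZ ⟂ ZM, so ZM runs along (−sin 217°, cos 217°); with |ZM| = 15.3, M = (-48.44, -22.95). Then cos ∠UZM = ZU·ZM / (|ZU||ZM|), giving 116.5°.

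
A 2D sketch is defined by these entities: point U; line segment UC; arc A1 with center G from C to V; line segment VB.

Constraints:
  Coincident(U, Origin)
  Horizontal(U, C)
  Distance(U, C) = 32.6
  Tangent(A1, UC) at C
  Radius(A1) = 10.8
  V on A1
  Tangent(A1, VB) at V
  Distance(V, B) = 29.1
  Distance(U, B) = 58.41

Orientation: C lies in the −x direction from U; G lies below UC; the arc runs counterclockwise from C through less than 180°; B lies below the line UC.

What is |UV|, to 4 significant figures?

44.82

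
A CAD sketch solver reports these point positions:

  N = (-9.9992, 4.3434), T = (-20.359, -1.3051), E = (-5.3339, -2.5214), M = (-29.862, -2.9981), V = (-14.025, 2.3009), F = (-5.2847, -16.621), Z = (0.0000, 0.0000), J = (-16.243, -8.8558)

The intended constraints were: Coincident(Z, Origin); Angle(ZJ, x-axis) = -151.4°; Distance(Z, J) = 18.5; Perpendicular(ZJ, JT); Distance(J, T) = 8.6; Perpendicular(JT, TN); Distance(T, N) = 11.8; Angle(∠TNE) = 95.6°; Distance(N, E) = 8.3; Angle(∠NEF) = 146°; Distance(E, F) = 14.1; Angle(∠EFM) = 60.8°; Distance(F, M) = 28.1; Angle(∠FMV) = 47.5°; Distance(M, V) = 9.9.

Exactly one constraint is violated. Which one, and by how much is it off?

Distance(M, V) = 9.9 — off by 6.80.

Z = (0.00, 0.00) ✓; ZJ at -151.4° ✓; |ZJ| = 18.50 ✓; ∠(ZJ, JT) = 90.00° ✓; |JT| = 8.600 ✓; ∠(JT, TN) = 89.99° ✓; |TN| = 11.80 ✓; ∠TNE = 95.60° ✓; |NE| = 8.300 ✓; ∠NEF = 146.0° ✓; |EF| = 14.10 ✓; ∠EFM = 60.80° ✓; |FM| = 28.10 ✓; ∠FMV = 47.50° ✓; |MV| = 16.70 ✗.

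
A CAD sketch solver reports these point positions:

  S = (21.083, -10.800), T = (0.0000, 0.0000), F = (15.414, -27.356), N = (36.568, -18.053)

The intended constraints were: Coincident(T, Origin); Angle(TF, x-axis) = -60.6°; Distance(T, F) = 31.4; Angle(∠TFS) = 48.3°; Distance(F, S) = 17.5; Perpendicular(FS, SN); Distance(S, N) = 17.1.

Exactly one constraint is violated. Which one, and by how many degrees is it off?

Perpendicular(FS, SN) — off by 6.20°.

T = (0.00, 0.00) ✓; TF at -60.60° ✓; |TF| = 31.40 ✓; ∠TFS = 48.30° ✓; |FS| = 17.50 ✓; ∠(FS, SN) = 96.20° ✗; |SN| = 17.10 ✓.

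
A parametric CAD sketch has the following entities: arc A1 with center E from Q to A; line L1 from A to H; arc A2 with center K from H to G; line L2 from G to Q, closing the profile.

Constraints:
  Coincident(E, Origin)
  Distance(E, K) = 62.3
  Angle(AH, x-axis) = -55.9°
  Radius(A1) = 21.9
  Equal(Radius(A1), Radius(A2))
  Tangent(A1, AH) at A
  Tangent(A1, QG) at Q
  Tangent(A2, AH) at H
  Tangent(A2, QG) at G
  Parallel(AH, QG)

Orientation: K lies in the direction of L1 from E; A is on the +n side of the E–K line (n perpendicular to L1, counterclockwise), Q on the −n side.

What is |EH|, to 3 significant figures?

66.0

The slot axis is L1's direction at -55.9°, so u = (cos -55.9°, sin -55.9°) = (0.561, -0.828) and n = (−sin -55.9°, cos -55.9°) = (0.828, 0.561). E is at the origin and K lies 62.3 along u from E, so K = 62.3·u = (34.9, -51.6). Tangency of A1 to both parallel lines with radius 21.9 puts A and Q at E ± 21.9·n: A = (18.1, 12.3), Q = (-18.1, -12.3). Equal radii place H and G the same way about K: H = K + 21.9·n = (53.1, -39.3), G = K − 21.9·n = (16.8, -63.9). Then |EH| = |H − E| = 66.0.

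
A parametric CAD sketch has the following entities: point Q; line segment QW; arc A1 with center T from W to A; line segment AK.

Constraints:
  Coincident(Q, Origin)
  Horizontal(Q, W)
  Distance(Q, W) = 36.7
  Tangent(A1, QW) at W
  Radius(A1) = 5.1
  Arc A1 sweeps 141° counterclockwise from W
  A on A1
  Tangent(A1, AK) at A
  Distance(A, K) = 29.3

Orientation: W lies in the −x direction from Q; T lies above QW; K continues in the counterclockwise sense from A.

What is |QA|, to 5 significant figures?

34.695

Q is at the origin; QW is horizontal with |QW| = 36.7 and W on the −x side, so W = (-36.700, 0.0000). Tangency of A1 to QW means the radius TW is perpendicular to QW, so T = W + (0, 5.1) = (-36.700, 5.1000). On A1, W sits at bearing -90° from T; a 141° counterclockwise sweep puts A at bearing 51°, so A = T + 5.1·(cos 51°, sin 51°) = (-33.490, 9.0634). Then |QA| = |A − Q| = 34.695.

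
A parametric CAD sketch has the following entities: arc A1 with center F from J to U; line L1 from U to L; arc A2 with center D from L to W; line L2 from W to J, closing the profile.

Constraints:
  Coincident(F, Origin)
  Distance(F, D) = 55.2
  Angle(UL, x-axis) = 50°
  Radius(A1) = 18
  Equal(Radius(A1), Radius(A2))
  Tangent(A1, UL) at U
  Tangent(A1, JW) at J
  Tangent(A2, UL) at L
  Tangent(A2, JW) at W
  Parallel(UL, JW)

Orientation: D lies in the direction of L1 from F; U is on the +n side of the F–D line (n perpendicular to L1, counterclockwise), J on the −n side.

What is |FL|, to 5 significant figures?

58.061

Tangency of A1 to both parallel lines with radius 18.0 puts U and J at F ± 18.0·n: U = (-13.789, 11.570), J = (13.789, -11.570). Equal radii place L and W the same way about D: L = D + 18.0·n = (21.693, 53.856), W = D − 18.0·n = (49.271, 30.715). Then |FL| = |L − F| = 58.061.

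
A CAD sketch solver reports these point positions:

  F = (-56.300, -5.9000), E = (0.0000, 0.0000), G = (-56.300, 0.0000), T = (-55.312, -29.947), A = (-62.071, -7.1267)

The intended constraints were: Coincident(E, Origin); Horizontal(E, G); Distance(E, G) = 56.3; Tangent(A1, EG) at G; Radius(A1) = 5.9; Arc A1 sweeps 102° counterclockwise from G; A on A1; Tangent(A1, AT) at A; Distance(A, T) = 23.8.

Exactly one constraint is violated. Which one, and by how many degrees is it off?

Tangent(A1, AT) at A — off by 4.50°.

E = (0.00, 0.00) ✓; E.y = 0.00, G.y = 0.00 ✓; |EG| = 56.30 ✓; ∠(FG, GE) = 90.00° ✓; |FG| = 5.900 ✓; bearing(F→A) − bearing(F→G) = 102.0° ✓; |FA| = 5.900 ✓; ∠(FA, AT) = 85.50° ✗; |AT| = 23.80 ✓.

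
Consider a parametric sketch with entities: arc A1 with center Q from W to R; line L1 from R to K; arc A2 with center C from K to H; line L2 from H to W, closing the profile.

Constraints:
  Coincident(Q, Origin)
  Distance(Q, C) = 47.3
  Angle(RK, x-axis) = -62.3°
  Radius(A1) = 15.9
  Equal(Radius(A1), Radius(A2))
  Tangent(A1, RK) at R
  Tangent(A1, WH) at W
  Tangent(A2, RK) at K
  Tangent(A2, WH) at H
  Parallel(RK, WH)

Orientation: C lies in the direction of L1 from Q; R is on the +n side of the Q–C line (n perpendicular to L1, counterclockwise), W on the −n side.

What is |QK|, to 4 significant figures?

49.90

The slot axis is L1's direction at -62.3°, so u = (cos -62.3°, sin -62.3°) = (0.4648, -0.8854) and n = (−sin -62.3°, cos -62.3°) = (0.8854, 0.4648). Q is at the origin and C lies 47.3 along u from Q, so C = 47.3·u = (21.99, -41.88). Tangency of A1 to both parallel lines with radius 15.9 puts R and W at Q ± 15.9·n: R = (14.08, 7.391), W = (-14.08, -7.391). Equal radii place K and H the same way about C: K = C + 15.9·n = (36.06, -34.49), H = C − 15.9·n = (7.909, -49.27). Then |QK| = |K − Q| = 49.90.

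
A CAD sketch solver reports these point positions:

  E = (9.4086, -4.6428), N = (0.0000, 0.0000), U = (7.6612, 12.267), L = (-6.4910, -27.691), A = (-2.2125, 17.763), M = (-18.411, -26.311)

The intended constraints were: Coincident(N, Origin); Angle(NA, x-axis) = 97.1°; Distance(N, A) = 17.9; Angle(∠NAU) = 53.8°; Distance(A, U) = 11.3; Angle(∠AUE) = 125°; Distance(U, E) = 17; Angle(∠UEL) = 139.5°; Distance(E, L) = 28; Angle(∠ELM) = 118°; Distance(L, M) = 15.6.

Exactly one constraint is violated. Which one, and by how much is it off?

Distance(L, M) = 15.6 — off by 3.60.

N = (0.00, 0.00) ✓; NA at 97.10° ✓; |NA| = 17.90 ✓; ∠NAU = 53.80° ✓; |AU| = 11.30 ✓; ∠AUE = 125.0° ✓; |UE| = 17.00 ✓; ∠UEL = 139.5° ✓; |EL| = 28.00 ✓; ∠ELM = 118.0° ✓; |LM| = 12.00 ✗.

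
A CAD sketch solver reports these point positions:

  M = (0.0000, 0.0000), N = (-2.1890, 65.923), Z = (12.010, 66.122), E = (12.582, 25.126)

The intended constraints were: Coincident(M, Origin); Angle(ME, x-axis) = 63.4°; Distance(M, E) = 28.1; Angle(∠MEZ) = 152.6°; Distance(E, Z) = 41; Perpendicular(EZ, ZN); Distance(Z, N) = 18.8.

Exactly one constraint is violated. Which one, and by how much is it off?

Distance(Z, N) = 18.8 — off by 4.60.

M = (0.00, 0.00) ✓; ME at 63.40° ✓; |ME| = 28.10 ✓; ∠MEZ = 152.6° ✓; |EZ| = 41.00 ✓; ∠(EZ, ZN) = 90.00° ✓; |ZN| = 14.20 ✗.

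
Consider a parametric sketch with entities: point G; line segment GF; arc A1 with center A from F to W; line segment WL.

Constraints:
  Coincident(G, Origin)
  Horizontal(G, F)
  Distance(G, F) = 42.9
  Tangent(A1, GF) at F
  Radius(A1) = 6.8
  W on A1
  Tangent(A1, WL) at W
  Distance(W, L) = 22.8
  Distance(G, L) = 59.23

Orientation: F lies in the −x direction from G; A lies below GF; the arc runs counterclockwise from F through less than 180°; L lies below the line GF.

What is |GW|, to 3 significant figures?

50.1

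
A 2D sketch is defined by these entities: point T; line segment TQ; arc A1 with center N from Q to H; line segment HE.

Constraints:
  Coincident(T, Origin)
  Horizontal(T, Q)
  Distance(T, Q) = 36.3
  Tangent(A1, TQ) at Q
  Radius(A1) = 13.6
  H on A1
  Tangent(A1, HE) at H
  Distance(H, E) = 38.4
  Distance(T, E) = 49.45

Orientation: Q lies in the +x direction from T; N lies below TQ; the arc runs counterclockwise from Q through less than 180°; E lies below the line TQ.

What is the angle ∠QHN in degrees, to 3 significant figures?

52.1°

Checks: T.y = 0.00, Q.y = 0.00 ✓; |NH| = 13.60 ✓; ∠(NH, HE) = 90.00° ✓; |HE| = 38.40 ✓; |TE| = 49.45 ✓.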